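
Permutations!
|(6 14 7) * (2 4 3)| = 3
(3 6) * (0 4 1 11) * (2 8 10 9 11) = [4, 2, 8, 6, 1, 5, 3, 7, 10, 11, 9, 0] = (0 4 1 2 8 10 9 11)(3 6)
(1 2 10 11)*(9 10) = [0, 2, 9, 3, 4, 5, 6, 7, 8, 10, 11, 1] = (1 2 9 10 11)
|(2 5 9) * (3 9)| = |(2 5 3 9)| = 4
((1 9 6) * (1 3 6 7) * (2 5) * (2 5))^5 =(1 7 9)(3 6)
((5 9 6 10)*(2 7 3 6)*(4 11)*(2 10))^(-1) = (2 6 3 7)(4 11)(5 10 9)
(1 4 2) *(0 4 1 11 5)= (0 4 2 11 5)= [4, 1, 11, 3, 2, 0, 6, 7, 8, 9, 10, 5]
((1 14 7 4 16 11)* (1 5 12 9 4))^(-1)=(1 7 14)(4 9 12 5 11 16)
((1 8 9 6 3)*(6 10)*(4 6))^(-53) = ((1 8 9 10 4 6 3))^(-53) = (1 10 3 9 6 8 4)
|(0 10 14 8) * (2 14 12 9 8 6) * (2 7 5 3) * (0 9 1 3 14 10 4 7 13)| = 70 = |(0 4 7 5 14 6 13)(1 3 2 10 12)(8 9)|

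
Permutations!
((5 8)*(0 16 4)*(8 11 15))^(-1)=(0 4 16)(5 8 15 11)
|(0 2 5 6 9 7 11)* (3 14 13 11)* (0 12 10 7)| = |(0 2 5 6 9)(3 14 13 11 12 10 7)| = 35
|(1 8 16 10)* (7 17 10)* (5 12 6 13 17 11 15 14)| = |(1 8 16 7 11 15 14 5 12 6 13 17 10)| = 13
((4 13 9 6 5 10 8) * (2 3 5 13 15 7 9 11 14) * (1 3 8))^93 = (1 3 5 10)(2 15 6 14 4 9 11 8 7 13)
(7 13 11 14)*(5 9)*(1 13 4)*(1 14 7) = (1 13 11 7 4 14)(5 9) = [0, 13, 2, 3, 14, 9, 6, 4, 8, 5, 10, 7, 12, 11, 1]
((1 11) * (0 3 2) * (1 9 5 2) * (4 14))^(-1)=(0 2 5 9 11 1 3)(4 14)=((0 3 1 11 9 5 2)(4 14))^(-1)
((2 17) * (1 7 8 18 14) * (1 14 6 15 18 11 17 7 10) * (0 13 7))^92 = ((0 13 7 8 11 17 2)(1 10)(6 15 18))^92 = (0 13 7 8 11 17 2)(6 18 15)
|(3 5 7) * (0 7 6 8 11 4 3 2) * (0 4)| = |(0 7 2 4 3 5 6 8 11)| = 9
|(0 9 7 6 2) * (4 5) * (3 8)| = 10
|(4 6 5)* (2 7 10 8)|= |(2 7 10 8)(4 6 5)|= 12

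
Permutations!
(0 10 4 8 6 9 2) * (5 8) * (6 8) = (0 10 4 5 6 9 2) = [10, 1, 0, 3, 5, 6, 9, 7, 8, 2, 4]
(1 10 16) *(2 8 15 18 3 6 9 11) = (1 10 16)(2 8 15 18 3 6 9 11) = [0, 10, 8, 6, 4, 5, 9, 7, 15, 11, 16, 2, 12, 13, 14, 18, 1, 17, 3]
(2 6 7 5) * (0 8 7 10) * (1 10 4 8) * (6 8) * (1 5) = (0 5 2 8 7 1 10)(4 6) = [5, 10, 8, 3, 6, 2, 4, 1, 7, 9, 0]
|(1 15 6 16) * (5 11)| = 4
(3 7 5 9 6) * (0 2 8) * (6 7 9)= (0 2 8)(3 9 7 5 6)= [2, 1, 8, 9, 4, 6, 3, 5, 0, 7]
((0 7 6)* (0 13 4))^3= ((0 7 6 13 4))^3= (0 13 7 4 6)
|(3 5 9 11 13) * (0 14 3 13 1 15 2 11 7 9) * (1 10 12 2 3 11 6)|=22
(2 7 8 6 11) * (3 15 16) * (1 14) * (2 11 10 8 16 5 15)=[0, 14, 7, 2, 4, 15, 10, 16, 6, 9, 8, 11, 12, 13, 1, 5, 3]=(1 14)(2 7 16 3)(5 15)(6 10 8)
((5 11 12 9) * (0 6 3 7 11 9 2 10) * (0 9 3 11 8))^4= ((0 6 11 12 2 10 9 5 3 7 8))^4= (0 2 3 6 10 7 11 9 8 12 5)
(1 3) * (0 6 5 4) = [6, 3, 2, 1, 0, 4, 5] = (0 6 5 4)(1 3)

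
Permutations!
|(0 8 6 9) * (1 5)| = 4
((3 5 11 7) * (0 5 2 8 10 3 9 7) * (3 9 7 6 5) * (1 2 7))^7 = (0 9 1 11 10 7 5 8 3 6 2)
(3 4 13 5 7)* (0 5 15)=(0 5 7 3 4 13 15)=[5, 1, 2, 4, 13, 7, 6, 3, 8, 9, 10, 11, 12, 15, 14, 0]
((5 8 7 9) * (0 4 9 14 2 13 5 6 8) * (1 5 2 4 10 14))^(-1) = (0 5 1 7 8 6 9 4 14 10)(2 13)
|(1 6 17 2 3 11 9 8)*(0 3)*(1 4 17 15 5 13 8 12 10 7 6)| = |(0 3 11 9 12 10 7 6 15 5 13 8 4 17 2)| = 15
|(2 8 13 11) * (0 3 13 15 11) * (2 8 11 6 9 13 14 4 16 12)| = |(0 3 14 4 16 12 2 11 8 15 6 9 13)| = 13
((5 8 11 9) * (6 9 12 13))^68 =(5 6 12 8 9 13 11)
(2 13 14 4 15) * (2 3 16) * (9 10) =(2 13 14 4 15 3 16)(9 10) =[0, 1, 13, 16, 15, 5, 6, 7, 8, 10, 9, 11, 12, 14, 4, 3, 2]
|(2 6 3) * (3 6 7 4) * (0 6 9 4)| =|(0 6 9 4 3 2 7)| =7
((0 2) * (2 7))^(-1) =(0 2 7)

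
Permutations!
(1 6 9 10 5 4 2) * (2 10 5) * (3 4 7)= [0, 6, 1, 4, 10, 7, 9, 3, 8, 5, 2]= (1 6 9 5 7 3 4 10 2)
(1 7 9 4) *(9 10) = (1 7 10 9 4) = [0, 7, 2, 3, 1, 5, 6, 10, 8, 4, 9]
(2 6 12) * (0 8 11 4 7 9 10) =(0 8 11 4 7 9 10)(2 6 12) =[8, 1, 6, 3, 7, 5, 12, 9, 11, 10, 0, 4, 2]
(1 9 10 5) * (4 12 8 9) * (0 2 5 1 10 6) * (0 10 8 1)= (0 2 5 8 9 6 10)(1 4 12)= [2, 4, 5, 3, 12, 8, 10, 7, 9, 6, 0, 11, 1]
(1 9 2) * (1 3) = (1 9 2 3) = [0, 9, 3, 1, 4, 5, 6, 7, 8, 2]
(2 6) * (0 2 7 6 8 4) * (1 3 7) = [2, 3, 8, 7, 0, 5, 1, 6, 4] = (0 2 8 4)(1 3 7 6)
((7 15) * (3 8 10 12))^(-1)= (3 12 10 8)(7 15)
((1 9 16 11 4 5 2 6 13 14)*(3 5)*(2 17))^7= (1 17 16 6 4 14 5 9 2 11 13 3)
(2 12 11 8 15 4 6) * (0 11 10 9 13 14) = (0 11 8 15 4 6 2 12 10 9 13 14) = [11, 1, 12, 3, 6, 5, 2, 7, 15, 13, 9, 8, 10, 14, 0, 4]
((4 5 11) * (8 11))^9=((4 5 8 11))^9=(4 5 8 11)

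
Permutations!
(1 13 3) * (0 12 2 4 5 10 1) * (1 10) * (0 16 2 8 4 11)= (0 12 8 4 5 1 13 3 16 2 11)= [12, 13, 11, 16, 5, 1, 6, 7, 4, 9, 10, 0, 8, 3, 14, 15, 2]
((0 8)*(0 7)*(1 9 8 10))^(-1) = (0 7 8 9 1 10) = ((0 10 1 9 8 7))^(-1)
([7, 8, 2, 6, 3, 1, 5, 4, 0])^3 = [3, 7, 2, 1, 5, 0, 8, 6, 4]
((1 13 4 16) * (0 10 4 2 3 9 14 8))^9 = ((0 10 4 16 1 13 2 3 9 14 8))^9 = (0 14 3 13 16 10 8 9 2 1 4)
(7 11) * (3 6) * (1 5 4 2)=(1 5 4 2)(3 6)(7 11)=[0, 5, 1, 6, 2, 4, 3, 11, 8, 9, 10, 7]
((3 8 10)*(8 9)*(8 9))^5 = (3 10 8)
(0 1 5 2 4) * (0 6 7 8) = [1, 5, 4, 3, 6, 2, 7, 8, 0] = (0 1 5 2 4 6 7 8)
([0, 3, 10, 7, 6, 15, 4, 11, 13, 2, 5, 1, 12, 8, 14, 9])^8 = [0, 1, 15, 3, 4, 2, 6, 7, 8, 5, 9, 11, 12, 13, 14, 10]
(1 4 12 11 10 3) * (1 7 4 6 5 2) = (1 6 5 2)(3 7 4 12 11 10) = [0, 6, 1, 7, 12, 2, 5, 4, 8, 9, 3, 10, 11]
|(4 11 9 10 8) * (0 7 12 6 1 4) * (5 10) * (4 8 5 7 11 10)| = 24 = |(0 11 9 7 12 6 1 8)(4 10 5)|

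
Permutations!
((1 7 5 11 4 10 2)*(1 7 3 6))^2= (1 6 3)(2 5 4)(7 11 10)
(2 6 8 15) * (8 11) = (2 6 11 8 15) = [0, 1, 6, 3, 4, 5, 11, 7, 15, 9, 10, 8, 12, 13, 14, 2]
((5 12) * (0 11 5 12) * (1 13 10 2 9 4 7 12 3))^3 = (1 2 7)(3 10 4)(9 12 13) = ((0 11 5)(1 13 10 2 9 4 7 12 3))^3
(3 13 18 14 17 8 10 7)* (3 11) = [0, 1, 2, 13, 4, 5, 6, 11, 10, 9, 7, 3, 12, 18, 17, 15, 16, 8, 14] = (3 13 18 14 17 8 10 7 11)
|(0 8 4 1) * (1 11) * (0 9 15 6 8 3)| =|(0 3)(1 9 15 6 8 4 11)| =14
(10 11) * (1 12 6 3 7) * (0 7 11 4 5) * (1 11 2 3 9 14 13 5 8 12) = (0 7 11 10 4 8 12 6 9 14 13 5)(2 3) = [7, 1, 3, 2, 8, 0, 9, 11, 12, 14, 4, 10, 6, 5, 13]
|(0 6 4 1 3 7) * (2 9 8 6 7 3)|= 6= |(0 7)(1 2 9 8 6 4)|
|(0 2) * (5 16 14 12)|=4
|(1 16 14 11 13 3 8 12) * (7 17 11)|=|(1 16 14 7 17 11 13 3 8 12)|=10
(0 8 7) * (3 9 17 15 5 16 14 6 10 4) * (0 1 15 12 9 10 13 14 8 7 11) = (0 7 1 15 5 16 8 11)(3 10 4)(6 13 14)(9 17 12) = [7, 15, 2, 10, 3, 16, 13, 1, 11, 17, 4, 0, 9, 14, 6, 5, 8, 12]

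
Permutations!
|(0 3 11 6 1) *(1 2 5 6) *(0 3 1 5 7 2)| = |(0 1 3 11 5 6)(2 7)| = 6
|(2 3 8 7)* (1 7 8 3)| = 3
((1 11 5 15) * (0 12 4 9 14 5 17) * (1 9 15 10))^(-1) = ((0 12 4 15 9 14 5 10 1 11 17))^(-1) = (0 17 11 1 10 5 14 9 15 4 12)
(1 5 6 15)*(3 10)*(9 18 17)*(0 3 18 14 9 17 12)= (0 3 10 18 12)(1 5 6 15)(9 14)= [3, 5, 2, 10, 4, 6, 15, 7, 8, 14, 18, 11, 0, 13, 9, 1, 16, 17, 12]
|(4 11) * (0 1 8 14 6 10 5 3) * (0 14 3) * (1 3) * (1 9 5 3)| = 20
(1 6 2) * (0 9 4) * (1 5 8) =[9, 6, 5, 3, 0, 8, 2, 7, 1, 4] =(0 9 4)(1 6 2 5 8)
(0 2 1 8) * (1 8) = (0 2 8) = [2, 1, 8, 3, 4, 5, 6, 7, 0]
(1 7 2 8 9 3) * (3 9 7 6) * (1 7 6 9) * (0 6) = (0 6 3 7 2 8)(1 9) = [6, 9, 8, 7, 4, 5, 3, 2, 0, 1]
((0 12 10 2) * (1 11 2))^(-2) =(0 11 10)(1 12 2)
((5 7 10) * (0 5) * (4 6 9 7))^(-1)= (0 10 7 9 6 4 5)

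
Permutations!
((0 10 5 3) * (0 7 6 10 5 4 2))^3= (0 7 4 5 6 2 3 10)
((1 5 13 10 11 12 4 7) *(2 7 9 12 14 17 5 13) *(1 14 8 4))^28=((1 13 10 11 8 4 9 12)(2 7 14 17 5))^28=(1 8)(2 17 7 5 14)(4 13)(9 10)(11 12)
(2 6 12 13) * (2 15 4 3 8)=[0, 1, 6, 8, 3, 5, 12, 7, 2, 9, 10, 11, 13, 15, 14, 4]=(2 6 12 13 15 4 3 8)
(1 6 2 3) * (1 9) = (1 6 2 3 9) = [0, 6, 3, 9, 4, 5, 2, 7, 8, 1]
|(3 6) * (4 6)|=|(3 4 6)|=3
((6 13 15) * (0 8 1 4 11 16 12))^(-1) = ((0 8 1 4 11 16 12)(6 13 15))^(-1) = (0 12 16 11 4 1 8)(6 15 13)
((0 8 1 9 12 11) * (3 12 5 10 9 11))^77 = (0 8 1 11)(3 12)(5 9 10)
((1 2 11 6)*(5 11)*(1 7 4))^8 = (1 2 5 11 6 7 4)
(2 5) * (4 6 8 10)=(2 5)(4 6 8 10)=[0, 1, 5, 3, 6, 2, 8, 7, 10, 9, 4]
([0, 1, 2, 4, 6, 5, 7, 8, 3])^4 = [0, 1, 2, 8, 3, 5, 4, 6, 7]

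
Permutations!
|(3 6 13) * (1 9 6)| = |(1 9 6 13 3)| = 5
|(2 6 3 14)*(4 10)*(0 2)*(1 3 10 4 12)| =8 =|(0 2 6 10 12 1 3 14)|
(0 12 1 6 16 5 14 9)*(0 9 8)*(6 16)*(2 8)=(0 12 1 16 5 14 2 8)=[12, 16, 8, 3, 4, 14, 6, 7, 0, 9, 10, 11, 1, 13, 2, 15, 5]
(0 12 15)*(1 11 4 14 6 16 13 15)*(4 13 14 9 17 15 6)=(0 12 1 11 13 6 16 14 4 9 17 15)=[12, 11, 2, 3, 9, 5, 16, 7, 8, 17, 10, 13, 1, 6, 4, 0, 14, 15]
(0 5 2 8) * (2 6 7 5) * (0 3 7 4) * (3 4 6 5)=(0 2 8 4)(3 7)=[2, 1, 8, 7, 0, 5, 6, 3, 4]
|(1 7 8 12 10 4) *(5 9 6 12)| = 9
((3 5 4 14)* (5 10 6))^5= ((3 10 6 5 4 14))^5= (3 14 4 5 6 10)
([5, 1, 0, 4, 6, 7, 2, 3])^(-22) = (0 2 6 4 3 7 5)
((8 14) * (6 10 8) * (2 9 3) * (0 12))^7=((0 12)(2 9 3)(6 10 8 14))^7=(0 12)(2 9 3)(6 14 8 10)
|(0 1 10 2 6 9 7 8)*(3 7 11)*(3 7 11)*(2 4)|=11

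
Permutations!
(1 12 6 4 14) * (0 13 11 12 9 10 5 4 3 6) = (0 13 11 12)(1 9 10 5 4 14)(3 6) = [13, 9, 2, 6, 14, 4, 3, 7, 8, 10, 5, 12, 0, 11, 1]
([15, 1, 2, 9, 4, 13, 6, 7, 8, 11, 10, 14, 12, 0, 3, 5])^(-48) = [0, 1, 2, 3, 4, 5, 6, 7, 8, 9, 10, 11, 12, 13, 14, 15]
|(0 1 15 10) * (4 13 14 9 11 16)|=|(0 1 15 10)(4 13 14 9 11 16)|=12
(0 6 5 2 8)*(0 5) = (0 6)(2 8 5) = [6, 1, 8, 3, 4, 2, 0, 7, 5]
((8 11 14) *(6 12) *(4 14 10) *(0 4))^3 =(0 8)(4 11)(6 12)(10 14)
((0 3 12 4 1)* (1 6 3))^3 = (0 1)(3 6 4 12) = ((0 1)(3 12 4 6))^3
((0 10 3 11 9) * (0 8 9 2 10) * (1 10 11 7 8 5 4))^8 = ((1 10 3 7 8 9 5 4)(2 11))^8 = (11)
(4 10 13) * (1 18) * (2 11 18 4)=(1 4 10 13 2 11 18)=[0, 4, 11, 3, 10, 5, 6, 7, 8, 9, 13, 18, 12, 2, 14, 15, 16, 17, 1]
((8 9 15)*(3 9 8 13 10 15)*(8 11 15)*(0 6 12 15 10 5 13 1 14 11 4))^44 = (0 1 8 12 11)(4 15 10 6 14)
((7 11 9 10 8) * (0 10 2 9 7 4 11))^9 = ((0 10 8 4 11 7)(2 9))^9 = (0 4)(2 9)(7 8)(10 11)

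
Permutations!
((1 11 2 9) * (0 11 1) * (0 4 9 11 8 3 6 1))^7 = ((0 8 3 6 1)(2 11)(4 9))^7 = (0 3 1 8 6)(2 11)(4 9)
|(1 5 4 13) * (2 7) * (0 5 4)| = |(0 5)(1 4 13)(2 7)| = 6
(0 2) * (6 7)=(0 2)(6 7)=[2, 1, 0, 3, 4, 5, 7, 6]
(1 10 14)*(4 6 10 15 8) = (1 15 8 4 6 10 14) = [0, 15, 2, 3, 6, 5, 10, 7, 4, 9, 14, 11, 12, 13, 1, 8]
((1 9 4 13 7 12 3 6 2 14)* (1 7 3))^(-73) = ((1 9 4 13 3 6 2 14 7 12))^(-73) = (1 14 3 9 7 6 4 12 2 13)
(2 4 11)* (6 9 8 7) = (2 4 11)(6 9 8 7) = [0, 1, 4, 3, 11, 5, 9, 6, 7, 8, 10, 2]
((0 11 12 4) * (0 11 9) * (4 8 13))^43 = (0 9)(4 8 11 13 12)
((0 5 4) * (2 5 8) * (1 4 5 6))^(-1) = ((0 8 2 6 1 4))^(-1) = (0 4 1 6 2 8)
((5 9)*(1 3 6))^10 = (9)(1 3 6)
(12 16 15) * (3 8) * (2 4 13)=[0, 1, 4, 8, 13, 5, 6, 7, 3, 9, 10, 11, 16, 2, 14, 12, 15]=(2 4 13)(3 8)(12 16 15)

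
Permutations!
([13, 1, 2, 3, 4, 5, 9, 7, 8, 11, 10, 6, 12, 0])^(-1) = [13, 1, 2, 3, 4, 5, 11, 7, 8, 6, 10, 9, 12, 0]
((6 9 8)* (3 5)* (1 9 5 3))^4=(1 5 6 8 9)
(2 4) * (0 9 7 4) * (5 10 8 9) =(0 5 10 8 9 7 4 2) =[5, 1, 0, 3, 2, 10, 6, 4, 9, 7, 8]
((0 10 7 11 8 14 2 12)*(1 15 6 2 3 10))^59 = ((0 1 15 6 2 12)(3 10 7 11 8 14))^59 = (0 12 2 6 15 1)(3 14 8 11 7 10)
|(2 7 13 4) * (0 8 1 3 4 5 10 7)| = |(0 8 1 3 4 2)(5 10 7 13)| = 12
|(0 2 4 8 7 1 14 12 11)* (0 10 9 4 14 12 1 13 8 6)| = |(0 2 14 1 12 11 10 9 4 6)(7 13 8)| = 30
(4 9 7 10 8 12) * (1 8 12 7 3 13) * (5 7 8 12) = (1 12 4 9 3 13)(5 7 10) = [0, 12, 2, 13, 9, 7, 6, 10, 8, 3, 5, 11, 4, 1]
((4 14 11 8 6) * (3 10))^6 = ((3 10)(4 14 11 8 6))^6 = (4 14 11 8 6)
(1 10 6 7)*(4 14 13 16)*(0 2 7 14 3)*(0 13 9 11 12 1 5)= [2, 10, 7, 13, 3, 0, 14, 5, 8, 11, 6, 12, 1, 16, 9, 15, 4]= (0 2 7 5)(1 10 6 14 9 11 12)(3 13 16 4)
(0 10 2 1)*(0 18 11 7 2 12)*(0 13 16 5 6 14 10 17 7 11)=[17, 18, 1, 3, 4, 6, 14, 2, 8, 9, 12, 11, 13, 16, 10, 15, 5, 7, 0]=(0 17 7 2 1 18)(5 6 14 10 12 13 16)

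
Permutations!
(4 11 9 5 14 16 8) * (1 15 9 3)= (1 15 9 5 14 16 8 4 11 3)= [0, 15, 2, 1, 11, 14, 6, 7, 4, 5, 10, 3, 12, 13, 16, 9, 8]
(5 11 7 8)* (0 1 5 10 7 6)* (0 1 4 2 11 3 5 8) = (0 4 2 11 6 1 8 10 7)(3 5) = [4, 8, 11, 5, 2, 3, 1, 0, 10, 9, 7, 6]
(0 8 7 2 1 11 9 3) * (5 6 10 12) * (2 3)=(0 8 7 3)(1 11 9 2)(5 6 10 12)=[8, 11, 1, 0, 4, 6, 10, 3, 7, 2, 12, 9, 5]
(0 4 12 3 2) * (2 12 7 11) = (0 4 7 11 2)(3 12) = [4, 1, 0, 12, 7, 5, 6, 11, 8, 9, 10, 2, 3]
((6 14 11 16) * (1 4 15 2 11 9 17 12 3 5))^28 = ((1 4 15 2 11 16 6 14 9 17 12 3 5))^28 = (1 15 11 6 9 12 5 4 2 16 14 17 3)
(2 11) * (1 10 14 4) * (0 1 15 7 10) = [1, 0, 11, 3, 15, 5, 6, 10, 8, 9, 14, 2, 12, 13, 4, 7] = (0 1)(2 11)(4 15 7 10 14)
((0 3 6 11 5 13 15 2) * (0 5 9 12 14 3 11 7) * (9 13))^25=((0 11 13 15 2 5 9 12 14 3 6 7))^25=(0 11 13 15 2 5 9 12 14 3 6 7)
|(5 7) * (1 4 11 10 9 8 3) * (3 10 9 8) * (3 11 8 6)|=6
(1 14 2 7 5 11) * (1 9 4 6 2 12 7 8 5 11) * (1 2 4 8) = (1 14 12 7 11 9 8 5 2)(4 6) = [0, 14, 1, 3, 6, 2, 4, 11, 5, 8, 10, 9, 7, 13, 12]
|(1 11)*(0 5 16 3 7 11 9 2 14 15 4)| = 12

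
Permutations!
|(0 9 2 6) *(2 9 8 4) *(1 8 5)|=7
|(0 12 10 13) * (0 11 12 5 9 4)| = 4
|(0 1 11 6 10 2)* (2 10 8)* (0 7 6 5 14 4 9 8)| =11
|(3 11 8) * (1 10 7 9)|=12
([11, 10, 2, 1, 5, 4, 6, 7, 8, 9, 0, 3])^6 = (0 11 3 1 10)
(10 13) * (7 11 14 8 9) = (7 11 14 8 9)(10 13) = [0, 1, 2, 3, 4, 5, 6, 11, 9, 7, 13, 14, 12, 10, 8]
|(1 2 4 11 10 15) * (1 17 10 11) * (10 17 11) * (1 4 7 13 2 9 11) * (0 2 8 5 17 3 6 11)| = |(0 2 7 13 8 5 17 3 6 11 10 15 1 9)| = 14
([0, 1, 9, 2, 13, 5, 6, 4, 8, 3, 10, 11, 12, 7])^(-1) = [0, 1, 3, 9, 7, 5, 6, 13, 8, 2, 10, 11, 12, 4]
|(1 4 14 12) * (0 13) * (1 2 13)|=|(0 1 4 14 12 2 13)|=7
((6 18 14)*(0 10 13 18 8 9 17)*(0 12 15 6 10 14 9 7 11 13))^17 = ((0 14 10)(6 8 7 11 13 18 9 17 12 15))^17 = (0 10 14)(6 17 13 8 12 18 7 15 9 11)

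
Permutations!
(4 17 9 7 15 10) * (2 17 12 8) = [0, 1, 17, 3, 12, 5, 6, 15, 2, 7, 4, 11, 8, 13, 14, 10, 16, 9] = (2 17 9 7 15 10 4 12 8)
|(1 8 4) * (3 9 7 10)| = 12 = |(1 8 4)(3 9 7 10)|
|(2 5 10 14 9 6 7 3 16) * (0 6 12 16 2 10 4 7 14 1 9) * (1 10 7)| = 9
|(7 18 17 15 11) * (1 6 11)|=7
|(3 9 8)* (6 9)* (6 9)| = 3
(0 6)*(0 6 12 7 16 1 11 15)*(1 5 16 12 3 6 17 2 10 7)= (0 3 6 17 2 10 7 12 1 11 15)(5 16)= [3, 11, 10, 6, 4, 16, 17, 12, 8, 9, 7, 15, 1, 13, 14, 0, 5, 2]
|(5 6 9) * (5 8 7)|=5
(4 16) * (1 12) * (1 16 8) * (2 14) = (1 12 16 4 8)(2 14) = [0, 12, 14, 3, 8, 5, 6, 7, 1, 9, 10, 11, 16, 13, 2, 15, 4]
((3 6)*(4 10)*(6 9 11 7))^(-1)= (3 6 7 11 9)(4 10)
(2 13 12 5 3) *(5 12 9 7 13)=(2 5 3)(7 13 9)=[0, 1, 5, 2, 4, 3, 6, 13, 8, 7, 10, 11, 12, 9]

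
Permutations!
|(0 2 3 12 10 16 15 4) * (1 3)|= |(0 2 1 3 12 10 16 15 4)|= 9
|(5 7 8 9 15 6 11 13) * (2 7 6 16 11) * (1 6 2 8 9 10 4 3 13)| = 14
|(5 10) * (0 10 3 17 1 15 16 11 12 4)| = 11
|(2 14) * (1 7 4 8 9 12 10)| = |(1 7 4 8 9 12 10)(2 14)| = 14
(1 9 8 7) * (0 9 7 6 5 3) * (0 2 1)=(0 9 8 6 5 3 2 1 7)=[9, 7, 1, 2, 4, 3, 5, 0, 6, 8]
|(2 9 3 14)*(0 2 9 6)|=|(0 2 6)(3 14 9)|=3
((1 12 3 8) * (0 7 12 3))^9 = (12)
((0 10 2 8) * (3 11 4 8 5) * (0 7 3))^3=((0 10 2 5)(3 11 4 8 7))^3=(0 5 2 10)(3 8 11 7 4)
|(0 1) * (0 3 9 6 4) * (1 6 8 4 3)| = |(0 6 3 9 8 4)| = 6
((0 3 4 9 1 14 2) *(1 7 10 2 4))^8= ((0 3 1 14 4 9 7 10 2))^8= (0 2 10 7 9 4 14 1 3)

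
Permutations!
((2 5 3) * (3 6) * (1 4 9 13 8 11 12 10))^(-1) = (1 10 12 11 8 13 9 4)(2 3 6 5)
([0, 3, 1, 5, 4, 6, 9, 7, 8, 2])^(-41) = [0, 3, 1, 5, 4, 6, 9, 7, 8, 2]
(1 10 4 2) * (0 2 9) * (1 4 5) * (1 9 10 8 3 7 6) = [2, 8, 4, 7, 10, 9, 1, 6, 3, 0, 5] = (0 2 4 10 5 9)(1 8 3 7 6)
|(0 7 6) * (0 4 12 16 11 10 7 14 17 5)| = 28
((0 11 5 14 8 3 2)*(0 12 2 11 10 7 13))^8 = (3 14 11 8 5)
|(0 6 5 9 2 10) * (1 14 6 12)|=9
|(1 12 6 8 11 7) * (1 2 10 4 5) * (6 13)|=11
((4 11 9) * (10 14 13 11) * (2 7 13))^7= (2 14 10 4 9 11 13 7)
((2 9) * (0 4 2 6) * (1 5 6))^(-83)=((0 4 2 9 1 5 6))^(-83)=(0 4 2 9 1 5 6)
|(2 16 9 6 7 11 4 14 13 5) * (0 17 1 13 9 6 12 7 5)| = 12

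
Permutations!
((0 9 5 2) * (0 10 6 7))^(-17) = ((0 9 5 2 10 6 7))^(-17) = (0 10 9 6 5 7 2)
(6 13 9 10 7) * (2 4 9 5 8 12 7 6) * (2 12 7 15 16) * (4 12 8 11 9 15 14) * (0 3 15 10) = (0 3 15 16 2 12 14 4 10 6 13 5 11 9)(7 8) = [3, 1, 12, 15, 10, 11, 13, 8, 7, 0, 6, 9, 14, 5, 4, 16, 2]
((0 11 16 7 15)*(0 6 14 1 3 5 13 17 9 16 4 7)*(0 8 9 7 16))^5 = (0 9 8 16 4 11)(1 7 3 15 5 6 13 14 17)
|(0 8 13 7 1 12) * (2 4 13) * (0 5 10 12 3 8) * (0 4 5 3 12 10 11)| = |(0 4 13 7 1 12 3 8 2 5 11)| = 11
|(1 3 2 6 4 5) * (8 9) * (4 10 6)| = |(1 3 2 4 5)(6 10)(8 9)| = 10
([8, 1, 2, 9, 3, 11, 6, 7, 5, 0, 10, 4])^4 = (0 4 8 3 5 9 11)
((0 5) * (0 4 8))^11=((0 5 4 8))^11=(0 8 4 5)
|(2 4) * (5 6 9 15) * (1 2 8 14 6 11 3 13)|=12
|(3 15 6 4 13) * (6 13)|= |(3 15 13)(4 6)|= 6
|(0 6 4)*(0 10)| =4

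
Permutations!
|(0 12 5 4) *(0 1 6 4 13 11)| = |(0 12 5 13 11)(1 6 4)| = 15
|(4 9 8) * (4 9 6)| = 2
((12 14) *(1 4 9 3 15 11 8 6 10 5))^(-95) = ((1 4 9 3 15 11 8 6 10 5)(12 14))^(-95) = (1 11)(3 10)(4 8)(5 15)(6 9)(12 14)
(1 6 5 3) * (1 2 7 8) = (1 6 5 3 2 7 8) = [0, 6, 7, 2, 4, 3, 5, 8, 1]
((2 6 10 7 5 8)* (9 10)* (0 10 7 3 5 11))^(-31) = ((0 10 3 5 8 2 6 9 7 11))^(-31) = (0 11 7 9 6 2 8 5 3 10)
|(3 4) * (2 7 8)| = 6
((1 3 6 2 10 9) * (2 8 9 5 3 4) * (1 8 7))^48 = (10)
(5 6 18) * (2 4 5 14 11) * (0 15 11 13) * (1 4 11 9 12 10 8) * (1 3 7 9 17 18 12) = (0 15 17 18 14 13)(1 4 5 6 12 10 8 3 7 9)(2 11) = [15, 4, 11, 7, 5, 6, 12, 9, 3, 1, 8, 2, 10, 0, 13, 17, 16, 18, 14]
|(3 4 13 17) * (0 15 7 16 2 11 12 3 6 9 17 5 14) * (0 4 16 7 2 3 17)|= 8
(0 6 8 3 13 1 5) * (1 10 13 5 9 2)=(0 6 8 3 5)(1 9 2)(10 13)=[6, 9, 1, 5, 4, 0, 8, 7, 3, 2, 13, 11, 12, 10]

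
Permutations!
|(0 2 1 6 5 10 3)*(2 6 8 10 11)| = 9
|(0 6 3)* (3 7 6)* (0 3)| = |(6 7)| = 2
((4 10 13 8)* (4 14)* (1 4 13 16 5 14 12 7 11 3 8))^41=((1 4 10 16 5 14 13)(3 8 12 7 11))^41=(1 13 14 5 16 10 4)(3 8 12 7 11)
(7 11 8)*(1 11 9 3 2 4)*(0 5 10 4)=[5, 11, 0, 2, 1, 10, 6, 9, 7, 3, 4, 8]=(0 5 10 4 1 11 8 7 9 3 2)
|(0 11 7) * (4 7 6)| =|(0 11 6 4 7)| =5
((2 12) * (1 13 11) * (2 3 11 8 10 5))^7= (1 3 2 10 13 11 12 5 8)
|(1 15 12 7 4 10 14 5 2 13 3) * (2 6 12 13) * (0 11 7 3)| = |(0 11 7 4 10 14 5 6 12 3 1 15 13)| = 13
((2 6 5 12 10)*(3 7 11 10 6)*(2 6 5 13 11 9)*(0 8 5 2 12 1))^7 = (0 1 5 8)(2 7 12 3 9)(6 10 11 13)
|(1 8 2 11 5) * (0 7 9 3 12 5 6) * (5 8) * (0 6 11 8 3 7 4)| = 2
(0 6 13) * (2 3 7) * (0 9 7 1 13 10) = (0 6 10)(1 13 9 7 2 3) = [6, 13, 3, 1, 4, 5, 10, 2, 8, 7, 0, 11, 12, 9]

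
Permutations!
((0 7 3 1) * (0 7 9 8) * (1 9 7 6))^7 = ((0 7 3 9 8)(1 6))^7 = (0 3 8 7 9)(1 6)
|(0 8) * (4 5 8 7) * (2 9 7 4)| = 12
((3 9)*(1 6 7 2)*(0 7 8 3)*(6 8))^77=(9)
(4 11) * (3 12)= (3 12)(4 11)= [0, 1, 2, 12, 11, 5, 6, 7, 8, 9, 10, 4, 3]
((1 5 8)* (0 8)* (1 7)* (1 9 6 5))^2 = (0 7 6)(5 8 9)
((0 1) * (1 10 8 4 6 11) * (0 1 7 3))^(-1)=(0 3 7 11 6 4 8 10)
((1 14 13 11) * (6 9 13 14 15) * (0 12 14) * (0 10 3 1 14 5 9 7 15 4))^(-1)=(0 4 1 3 10 14 11 13 9 5 12)(6 15 7)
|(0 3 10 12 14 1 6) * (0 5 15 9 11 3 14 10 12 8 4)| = 13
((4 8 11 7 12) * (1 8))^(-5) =((1 8 11 7 12 4))^(-5) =(1 8 11 7 12 4)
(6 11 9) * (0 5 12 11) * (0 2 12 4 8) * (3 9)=(0 5 4 8)(2 12 11 3 9 6)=[5, 1, 12, 9, 8, 4, 2, 7, 0, 6, 10, 3, 11]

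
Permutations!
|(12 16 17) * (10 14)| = 6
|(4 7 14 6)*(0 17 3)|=12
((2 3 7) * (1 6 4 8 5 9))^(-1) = (1 9 5 8 4 6)(2 7 3)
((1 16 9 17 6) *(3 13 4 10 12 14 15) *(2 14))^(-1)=(1 6 17 9 16)(2 12 10 4 13 3 15 14)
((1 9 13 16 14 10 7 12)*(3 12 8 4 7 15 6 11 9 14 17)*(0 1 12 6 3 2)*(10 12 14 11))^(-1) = ((0 1 11 9 13 16 17 2)(3 6 10 15)(4 7 8)(12 14))^(-1) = (0 2 17 16 13 9 11 1)(3 15 10 6)(4 8 7)(12 14)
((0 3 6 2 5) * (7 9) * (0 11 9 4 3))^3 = ((2 5 11 9 7 4 3 6))^3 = (2 9 3 5 7 6 11 4)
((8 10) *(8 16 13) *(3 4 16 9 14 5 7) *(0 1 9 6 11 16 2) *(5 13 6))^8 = ((0 1 9 14 13 8 10 5 7 3 4 2)(6 11 16))^8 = (0 7 13)(1 3 8)(2 5 14)(4 10 9)(6 16 11)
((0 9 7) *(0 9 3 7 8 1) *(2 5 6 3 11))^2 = (0 2 6 7 8)(1 11 5 3 9)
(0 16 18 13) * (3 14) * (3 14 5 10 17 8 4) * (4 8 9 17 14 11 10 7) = (0 16 18 13)(3 5 7 4)(9 17)(10 14 11) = [16, 1, 2, 5, 3, 7, 6, 4, 8, 17, 14, 10, 12, 0, 11, 15, 18, 9, 13]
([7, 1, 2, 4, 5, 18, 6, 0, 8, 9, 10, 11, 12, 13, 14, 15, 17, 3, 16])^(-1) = (0 7)(3 17 16 18 5 4)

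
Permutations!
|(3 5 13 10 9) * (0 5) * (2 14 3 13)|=15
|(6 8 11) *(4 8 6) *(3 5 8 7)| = 6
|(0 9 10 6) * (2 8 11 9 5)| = 8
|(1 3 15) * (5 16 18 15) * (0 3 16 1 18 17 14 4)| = 8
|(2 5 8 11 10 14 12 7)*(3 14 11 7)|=12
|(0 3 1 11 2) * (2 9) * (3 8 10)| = 8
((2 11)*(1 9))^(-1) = (1 9)(2 11)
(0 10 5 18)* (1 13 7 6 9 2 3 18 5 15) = (0 10 15 1 13 7 6 9 2 3 18) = [10, 13, 3, 18, 4, 5, 9, 6, 8, 2, 15, 11, 12, 7, 14, 1, 16, 17, 0]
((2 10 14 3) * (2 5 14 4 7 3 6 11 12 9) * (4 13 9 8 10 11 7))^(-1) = (2 9 13 10 8 12 11)(3 7 6 14 5) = ((2 11 12 8 10 13 9)(3 5 14 6 7))^(-1)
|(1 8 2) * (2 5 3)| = 5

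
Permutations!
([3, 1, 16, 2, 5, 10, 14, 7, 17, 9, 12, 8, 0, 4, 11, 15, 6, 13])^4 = [6, 1, 11, 14, 0, 3, 17, 7, 5, 9, 2, 4, 16, 12, 13, 15, 8, 10]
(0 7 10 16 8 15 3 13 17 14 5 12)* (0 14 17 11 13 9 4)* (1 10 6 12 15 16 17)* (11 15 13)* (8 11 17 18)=(0 7 6 12 14 5 13 15 3 9 4)(1 10 18 8 16 11 17)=[7, 10, 2, 9, 0, 13, 12, 6, 16, 4, 18, 17, 14, 15, 5, 3, 11, 1, 8]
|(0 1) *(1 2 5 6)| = 5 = |(0 2 5 6 1)|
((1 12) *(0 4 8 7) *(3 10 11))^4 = (12)(3 10 11)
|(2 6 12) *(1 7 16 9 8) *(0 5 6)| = |(0 5 6 12 2)(1 7 16 9 8)| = 5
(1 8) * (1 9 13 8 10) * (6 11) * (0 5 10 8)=(0 5 10 1 8 9 13)(6 11)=[5, 8, 2, 3, 4, 10, 11, 7, 9, 13, 1, 6, 12, 0]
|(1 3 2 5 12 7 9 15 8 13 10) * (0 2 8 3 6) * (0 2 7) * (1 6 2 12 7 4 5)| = |(0 4 5 7 9 15 3 8 13 10 6 12)(1 2)| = 12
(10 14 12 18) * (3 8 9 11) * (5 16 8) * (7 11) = (3 5 16 8 9 7 11)(10 14 12 18) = [0, 1, 2, 5, 4, 16, 6, 11, 9, 7, 14, 3, 18, 13, 12, 15, 8, 17, 10]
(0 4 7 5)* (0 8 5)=[4, 1, 2, 3, 7, 8, 6, 0, 5]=(0 4 7)(5 8)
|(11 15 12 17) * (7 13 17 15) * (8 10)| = 4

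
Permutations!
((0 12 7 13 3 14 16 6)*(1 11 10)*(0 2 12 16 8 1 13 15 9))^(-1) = (0 9 15 7 12 2 6 16)(1 8 14 3 13 10 11)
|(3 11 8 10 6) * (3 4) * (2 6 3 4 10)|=|(2 6 10 3 11 8)|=6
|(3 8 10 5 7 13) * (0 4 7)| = 8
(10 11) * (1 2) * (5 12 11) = (1 2)(5 12 11 10) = [0, 2, 1, 3, 4, 12, 6, 7, 8, 9, 5, 10, 11]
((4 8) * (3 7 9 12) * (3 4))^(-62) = ((3 7 9 12 4 8))^(-62) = (3 4 9)(7 8 12)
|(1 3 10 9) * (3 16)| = |(1 16 3 10 9)| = 5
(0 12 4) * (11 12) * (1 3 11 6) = (0 6 1 3 11 12 4) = [6, 3, 2, 11, 0, 5, 1, 7, 8, 9, 10, 12, 4]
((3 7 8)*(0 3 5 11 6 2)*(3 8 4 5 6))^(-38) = (0 6)(2 8)(3 4 11 7 5)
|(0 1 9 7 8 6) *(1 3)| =|(0 3 1 9 7 8 6)| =7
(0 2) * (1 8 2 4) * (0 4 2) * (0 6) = (0 2 4 1 8 6) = [2, 8, 4, 3, 1, 5, 0, 7, 6]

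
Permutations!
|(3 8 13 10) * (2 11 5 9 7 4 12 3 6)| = 12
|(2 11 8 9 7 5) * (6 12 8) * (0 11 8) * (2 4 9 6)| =12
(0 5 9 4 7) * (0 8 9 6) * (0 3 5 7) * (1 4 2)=(0 7 8 9 2 1 4)(3 5 6)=[7, 4, 1, 5, 0, 6, 3, 8, 9, 2]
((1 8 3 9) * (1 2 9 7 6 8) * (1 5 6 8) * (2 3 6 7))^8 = (1 8 5 6 7)(2 3 9)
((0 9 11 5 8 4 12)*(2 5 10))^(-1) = ((0 9 11 10 2 5 8 4 12))^(-1) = (0 12 4 8 5 2 10 11 9)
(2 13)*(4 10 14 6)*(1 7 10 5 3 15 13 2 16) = (1 7 10 14 6 4 5 3 15 13 16) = [0, 7, 2, 15, 5, 3, 4, 10, 8, 9, 14, 11, 12, 16, 6, 13, 1]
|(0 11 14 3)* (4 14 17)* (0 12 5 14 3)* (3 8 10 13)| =11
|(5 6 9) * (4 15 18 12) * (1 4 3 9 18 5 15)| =14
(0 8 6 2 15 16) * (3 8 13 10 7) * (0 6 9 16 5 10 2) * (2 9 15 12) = (0 13 9 16 6)(2 12)(3 8 15 5 10 7) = [13, 1, 12, 8, 4, 10, 0, 3, 15, 16, 7, 11, 2, 9, 14, 5, 6]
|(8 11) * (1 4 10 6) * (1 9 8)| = 7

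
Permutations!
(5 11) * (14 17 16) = (5 11)(14 17 16) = [0, 1, 2, 3, 4, 11, 6, 7, 8, 9, 10, 5, 12, 13, 17, 15, 14, 16]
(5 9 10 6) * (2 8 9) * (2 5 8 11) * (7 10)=(2 11)(6 8 9 7 10)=[0, 1, 11, 3, 4, 5, 8, 10, 9, 7, 6, 2]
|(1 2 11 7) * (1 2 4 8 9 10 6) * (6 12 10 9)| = |(1 4 8 6)(2 11 7)(10 12)| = 12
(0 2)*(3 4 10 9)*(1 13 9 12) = (0 2)(1 13 9 3 4 10 12) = [2, 13, 0, 4, 10, 5, 6, 7, 8, 3, 12, 11, 1, 9]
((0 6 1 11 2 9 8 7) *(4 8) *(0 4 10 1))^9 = ((0 6)(1 11 2 9 10)(4 8 7))^9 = (0 6)(1 10 9 2 11)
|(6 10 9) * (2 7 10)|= |(2 7 10 9 6)|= 5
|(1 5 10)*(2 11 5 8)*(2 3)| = 7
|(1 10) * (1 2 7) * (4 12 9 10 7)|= 10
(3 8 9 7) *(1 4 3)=(1 4 3 8 9 7)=[0, 4, 2, 8, 3, 5, 6, 1, 9, 7]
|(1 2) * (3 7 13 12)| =4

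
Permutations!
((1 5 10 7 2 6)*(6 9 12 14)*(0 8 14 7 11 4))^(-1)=(0 4 11 10 5 1 6 14 8)(2 7 12 9)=((0 8 14 6 1 5 10 11 4)(2 9 12 7))^(-1)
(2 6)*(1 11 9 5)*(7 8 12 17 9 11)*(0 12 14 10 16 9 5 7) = (0 12 17 5 1)(2 6)(7 8 14 10 16 9) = [12, 0, 6, 3, 4, 1, 2, 8, 14, 7, 16, 11, 17, 13, 10, 15, 9, 5]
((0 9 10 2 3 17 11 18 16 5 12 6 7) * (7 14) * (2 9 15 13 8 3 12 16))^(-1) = (0 7 14 6 12 2 18 11 17 3 8 13 15)(5 16)(9 10)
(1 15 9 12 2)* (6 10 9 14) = [0, 15, 1, 3, 4, 5, 10, 7, 8, 12, 9, 11, 2, 13, 6, 14] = (1 15 14 6 10 9 12 2)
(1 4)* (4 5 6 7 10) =[0, 5, 2, 3, 1, 6, 7, 10, 8, 9, 4] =(1 5 6 7 10 4)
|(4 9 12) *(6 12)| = 4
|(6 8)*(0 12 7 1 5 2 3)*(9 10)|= 14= |(0 12 7 1 5 2 3)(6 8)(9 10)|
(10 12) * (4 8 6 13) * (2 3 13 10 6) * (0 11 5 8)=(0 11 5 8 2 3 13 4)(6 10 12)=[11, 1, 3, 13, 0, 8, 10, 7, 2, 9, 12, 5, 6, 4]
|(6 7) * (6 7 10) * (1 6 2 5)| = |(1 6 10 2 5)| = 5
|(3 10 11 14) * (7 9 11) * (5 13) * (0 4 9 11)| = 30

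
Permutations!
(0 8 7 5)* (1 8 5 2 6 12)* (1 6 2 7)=(0 5)(1 8)(6 12)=[5, 8, 2, 3, 4, 0, 12, 7, 1, 9, 10, 11, 6]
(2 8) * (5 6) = (2 8)(5 6) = [0, 1, 8, 3, 4, 6, 5, 7, 2]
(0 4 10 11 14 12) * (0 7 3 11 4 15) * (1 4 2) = (0 15)(1 4 10 2)(3 11 14 12 7) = [15, 4, 1, 11, 10, 5, 6, 3, 8, 9, 2, 14, 7, 13, 12, 0]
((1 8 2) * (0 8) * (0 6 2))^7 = ((0 8)(1 6 2))^7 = (0 8)(1 6 2)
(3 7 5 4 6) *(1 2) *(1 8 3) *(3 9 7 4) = [0, 2, 8, 4, 6, 3, 1, 5, 9, 7] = (1 2 8 9 7 5 3 4 6)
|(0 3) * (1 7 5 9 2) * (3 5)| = 7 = |(0 5 9 2 1 7 3)|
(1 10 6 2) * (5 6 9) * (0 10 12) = (0 10 9 5 6 2 1 12) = [10, 12, 1, 3, 4, 6, 2, 7, 8, 5, 9, 11, 0]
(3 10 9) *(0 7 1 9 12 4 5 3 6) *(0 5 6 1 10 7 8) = (0 8)(1 9)(3 7 10 12 4 6 5) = [8, 9, 2, 7, 6, 3, 5, 10, 0, 1, 12, 11, 4]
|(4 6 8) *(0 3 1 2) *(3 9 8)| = |(0 9 8 4 6 3 1 2)| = 8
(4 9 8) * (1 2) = (1 2)(4 9 8) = [0, 2, 1, 3, 9, 5, 6, 7, 4, 8]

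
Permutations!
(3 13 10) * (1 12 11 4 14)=(1 12 11 4 14)(3 13 10)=[0, 12, 2, 13, 14, 5, 6, 7, 8, 9, 3, 4, 11, 10, 1]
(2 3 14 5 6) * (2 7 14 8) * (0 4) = [4, 1, 3, 8, 0, 6, 7, 14, 2, 9, 10, 11, 12, 13, 5] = (0 4)(2 3 8)(5 6 7 14)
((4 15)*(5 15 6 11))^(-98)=(4 11 15 6 5)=((4 6 11 5 15))^(-98)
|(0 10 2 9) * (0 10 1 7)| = 3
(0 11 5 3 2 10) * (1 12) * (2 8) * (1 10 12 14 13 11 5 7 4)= (0 5 3 8 2 12 10)(1 14 13 11 7 4)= [5, 14, 12, 8, 1, 3, 6, 4, 2, 9, 0, 7, 10, 11, 13]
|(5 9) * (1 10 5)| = |(1 10 5 9)| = 4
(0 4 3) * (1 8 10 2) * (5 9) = [4, 8, 1, 0, 3, 9, 6, 7, 10, 5, 2] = (0 4 3)(1 8 10 2)(5 9)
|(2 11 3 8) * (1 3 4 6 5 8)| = 6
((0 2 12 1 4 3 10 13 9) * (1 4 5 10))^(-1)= (0 9 13 10 5 1 3 4 12 2)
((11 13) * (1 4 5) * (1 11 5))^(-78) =(13)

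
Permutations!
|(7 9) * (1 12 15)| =6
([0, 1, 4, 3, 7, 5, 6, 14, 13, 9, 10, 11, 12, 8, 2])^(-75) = (2 4 7 14)(8 13)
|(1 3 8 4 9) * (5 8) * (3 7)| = 7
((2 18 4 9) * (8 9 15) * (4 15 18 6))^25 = ((2 6 4 18 15 8 9))^25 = (2 15 6 8 4 9 18)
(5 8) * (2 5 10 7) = [0, 1, 5, 3, 4, 8, 6, 2, 10, 9, 7] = (2 5 8 10 7)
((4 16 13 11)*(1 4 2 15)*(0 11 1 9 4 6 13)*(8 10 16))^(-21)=(0 8 15)(2 16 4)(9 11 10)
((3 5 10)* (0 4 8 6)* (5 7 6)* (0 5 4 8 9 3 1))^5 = (0 7)(1 3)(4 5)(6 8)(9 10)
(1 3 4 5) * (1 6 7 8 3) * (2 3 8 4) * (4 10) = [0, 1, 3, 2, 5, 6, 7, 10, 8, 9, 4] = (2 3)(4 5 6 7 10)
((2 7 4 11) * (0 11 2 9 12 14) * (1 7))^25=((0 11 9 12 14)(1 7 4 2))^25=(14)(1 7 4 2)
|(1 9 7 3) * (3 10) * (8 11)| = |(1 9 7 10 3)(8 11)| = 10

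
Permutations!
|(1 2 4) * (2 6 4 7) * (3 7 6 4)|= 4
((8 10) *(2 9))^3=((2 9)(8 10))^3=(2 9)(8 10)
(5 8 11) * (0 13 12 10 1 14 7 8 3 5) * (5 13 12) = [12, 14, 2, 13, 4, 3, 6, 8, 11, 9, 1, 0, 10, 5, 7] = (0 12 10 1 14 7 8 11)(3 13 5)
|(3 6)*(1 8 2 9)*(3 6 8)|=5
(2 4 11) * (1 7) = (1 7)(2 4 11) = [0, 7, 4, 3, 11, 5, 6, 1, 8, 9, 10, 2]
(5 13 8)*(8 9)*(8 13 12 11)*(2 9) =[0, 1, 9, 3, 4, 12, 6, 7, 5, 13, 10, 8, 11, 2] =(2 9 13)(5 12 11 8)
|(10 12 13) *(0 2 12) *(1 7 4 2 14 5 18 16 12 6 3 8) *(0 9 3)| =16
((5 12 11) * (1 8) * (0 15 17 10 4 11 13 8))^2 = (0 17 4 5 13 1 15 10 11 12 8) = ((0 15 17 10 4 11 5 12 13 8 1))^2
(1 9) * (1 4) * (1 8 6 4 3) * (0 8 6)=(0 8)(1 9 3)(4 6)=[8, 9, 2, 1, 6, 5, 4, 7, 0, 3]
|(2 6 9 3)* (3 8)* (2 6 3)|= 5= |(2 3 6 9 8)|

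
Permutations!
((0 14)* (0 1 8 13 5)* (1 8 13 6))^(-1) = ((0 14 8 6 1 13 5))^(-1) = (0 5 13 1 6 8 14)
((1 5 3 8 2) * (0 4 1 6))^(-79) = ((0 4 1 5 3 8 2 6))^(-79) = (0 4 1 5 3 8 2 6)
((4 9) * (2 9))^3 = ((2 9 4))^3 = (9)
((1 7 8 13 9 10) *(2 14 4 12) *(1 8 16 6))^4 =(16) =((1 7 16 6)(2 14 4 12)(8 13 9 10))^4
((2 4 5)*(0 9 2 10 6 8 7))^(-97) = (0 2 5 6 7 9 4 10 8)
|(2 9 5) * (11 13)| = |(2 9 5)(11 13)| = 6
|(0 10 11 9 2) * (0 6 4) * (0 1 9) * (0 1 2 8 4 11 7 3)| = 28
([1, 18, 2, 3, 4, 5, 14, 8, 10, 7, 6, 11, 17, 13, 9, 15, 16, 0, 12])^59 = [17, 0, 2, 3, 4, 5, 10, 9, 7, 14, 8, 11, 18, 13, 6, 15, 16, 12, 1]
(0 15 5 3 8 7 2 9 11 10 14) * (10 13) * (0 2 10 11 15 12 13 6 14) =(0 12 13 11 6 14 2 9 15 5 3 8 7 10) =[12, 1, 9, 8, 4, 3, 14, 10, 7, 15, 0, 6, 13, 11, 2, 5]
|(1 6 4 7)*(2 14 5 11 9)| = 20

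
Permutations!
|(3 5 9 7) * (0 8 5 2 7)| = 12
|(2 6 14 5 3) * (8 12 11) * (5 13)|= 6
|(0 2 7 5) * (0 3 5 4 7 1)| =6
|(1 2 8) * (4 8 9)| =|(1 2 9 4 8)| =5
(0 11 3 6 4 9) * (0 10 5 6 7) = [11, 1, 2, 7, 9, 6, 4, 0, 8, 10, 5, 3] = (0 11 3 7)(4 9 10 5 6)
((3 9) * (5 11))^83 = ((3 9)(5 11))^83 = (3 9)(5 11)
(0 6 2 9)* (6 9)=(0 9)(2 6)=[9, 1, 6, 3, 4, 5, 2, 7, 8, 0]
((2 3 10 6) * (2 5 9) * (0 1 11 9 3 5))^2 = ((0 1 11 9 2 5 3 10 6))^2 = (0 11 2 3 6 1 9 5 10)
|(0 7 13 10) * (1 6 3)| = 12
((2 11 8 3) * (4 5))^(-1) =(2 3 8 11)(4 5)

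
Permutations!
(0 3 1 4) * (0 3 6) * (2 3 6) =(0 2 3 1 4 6) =[2, 4, 3, 1, 6, 5, 0]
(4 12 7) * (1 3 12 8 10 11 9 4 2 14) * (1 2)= (1 3 12 7)(2 14)(4 8 10 11 9)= [0, 3, 14, 12, 8, 5, 6, 1, 10, 4, 11, 9, 7, 13, 2]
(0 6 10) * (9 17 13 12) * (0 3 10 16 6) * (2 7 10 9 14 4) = (2 7 10 3 9 17 13 12 14 4)(6 16) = [0, 1, 7, 9, 2, 5, 16, 10, 8, 17, 3, 11, 14, 12, 4, 15, 6, 13]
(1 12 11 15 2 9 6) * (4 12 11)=(1 11 15 2 9 6)(4 12)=[0, 11, 9, 3, 12, 5, 1, 7, 8, 6, 10, 15, 4, 13, 14, 2]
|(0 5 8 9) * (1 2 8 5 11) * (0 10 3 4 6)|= 10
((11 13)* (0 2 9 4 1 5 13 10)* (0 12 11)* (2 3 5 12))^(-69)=(0 13 5 3)(1 12 11 10 2 9 4)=((0 3 5 13)(1 12 11 10 2 9 4))^(-69)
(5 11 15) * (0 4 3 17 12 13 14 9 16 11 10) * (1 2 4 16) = [16, 2, 4, 17, 3, 10, 6, 7, 8, 1, 0, 15, 13, 14, 9, 5, 11, 12] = (0 16 11 15 5 10)(1 2 4 3 17 12 13 14 9)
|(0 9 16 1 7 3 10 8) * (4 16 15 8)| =12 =|(0 9 15 8)(1 7 3 10 4 16)|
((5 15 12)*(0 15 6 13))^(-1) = ((0 15 12 5 6 13))^(-1) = (0 13 6 5 12 15)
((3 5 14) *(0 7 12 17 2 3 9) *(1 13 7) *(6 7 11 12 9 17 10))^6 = (0 6 11)(1 7 12)(2 3 5 14 17)(9 10 13)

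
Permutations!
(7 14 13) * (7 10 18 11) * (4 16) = [0, 1, 2, 3, 16, 5, 6, 14, 8, 9, 18, 7, 12, 10, 13, 15, 4, 17, 11] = (4 16)(7 14 13 10 18 11)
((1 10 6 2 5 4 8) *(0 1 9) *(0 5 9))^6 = ((0 1 10 6 2 9 5 4 8))^6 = (0 5 6)(1 4 2)(8 9 10)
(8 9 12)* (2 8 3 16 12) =(2 8 9)(3 16 12) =[0, 1, 8, 16, 4, 5, 6, 7, 9, 2, 10, 11, 3, 13, 14, 15, 12]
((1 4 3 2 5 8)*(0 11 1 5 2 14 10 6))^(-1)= (0 6 10 14 3 4 1 11)(5 8)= ((0 11 1 4 3 14 10 6)(5 8))^(-1)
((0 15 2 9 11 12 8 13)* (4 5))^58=((0 15 2 9 11 12 8 13)(4 5))^58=(0 2 11 8)(9 12 13 15)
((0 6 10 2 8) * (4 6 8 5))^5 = ((0 8)(2 5 4 6 10))^5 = (10)(0 8)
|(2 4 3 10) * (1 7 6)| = |(1 7 6)(2 4 3 10)| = 12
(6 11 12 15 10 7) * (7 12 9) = (6 11 9 7)(10 12 15) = [0, 1, 2, 3, 4, 5, 11, 6, 8, 7, 12, 9, 15, 13, 14, 10]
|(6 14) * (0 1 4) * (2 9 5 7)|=|(0 1 4)(2 9 5 7)(6 14)|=12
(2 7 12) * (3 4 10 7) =[0, 1, 3, 4, 10, 5, 6, 12, 8, 9, 7, 11, 2] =(2 3 4 10 7 12)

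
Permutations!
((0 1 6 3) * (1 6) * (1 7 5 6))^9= (0 5)(1 6)(3 7)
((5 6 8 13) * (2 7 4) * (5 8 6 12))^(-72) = (13)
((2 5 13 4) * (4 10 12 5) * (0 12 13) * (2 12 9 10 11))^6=(0 4 13)(2 10 5)(9 12 11)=((0 9 10 13 11 2 4 12 5))^6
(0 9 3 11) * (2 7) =(0 9 3 11)(2 7) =[9, 1, 7, 11, 4, 5, 6, 2, 8, 3, 10, 0]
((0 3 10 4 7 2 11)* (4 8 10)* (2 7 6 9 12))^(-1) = (0 11 2 12 9 6 4 3)(8 10)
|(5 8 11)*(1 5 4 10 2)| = |(1 5 8 11 4 10 2)| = 7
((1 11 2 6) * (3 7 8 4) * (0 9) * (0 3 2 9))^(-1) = ((1 11 9 3 7 8 4 2 6))^(-1) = (1 6 2 4 8 7 3 9 11)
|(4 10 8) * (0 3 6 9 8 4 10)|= |(0 3 6 9 8 10 4)|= 7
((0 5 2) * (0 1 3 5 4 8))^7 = (0 4 8)(1 2 5 3)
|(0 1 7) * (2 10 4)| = 3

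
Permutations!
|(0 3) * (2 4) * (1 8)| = 2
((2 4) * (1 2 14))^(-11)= ((1 2 4 14))^(-11)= (1 2 4 14)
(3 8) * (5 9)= (3 8)(5 9)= [0, 1, 2, 8, 4, 9, 6, 7, 3, 5]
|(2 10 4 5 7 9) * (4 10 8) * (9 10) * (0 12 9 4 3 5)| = |(0 12 9 2 8 3 5 7 10 4)| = 10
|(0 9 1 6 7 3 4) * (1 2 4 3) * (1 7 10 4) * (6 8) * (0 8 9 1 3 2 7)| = 4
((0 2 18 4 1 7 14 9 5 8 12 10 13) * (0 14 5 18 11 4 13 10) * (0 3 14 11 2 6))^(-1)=((0 6)(1 7 5 8 12 3 14 9 18 13 11 4))^(-1)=(0 6)(1 4 11 13 18 9 14 3 12 8 5 7)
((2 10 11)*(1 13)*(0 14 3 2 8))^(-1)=(0 8 11 10 2 3 14)(1 13)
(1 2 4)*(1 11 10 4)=(1 2)(4 11 10)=[0, 2, 1, 3, 11, 5, 6, 7, 8, 9, 4, 10]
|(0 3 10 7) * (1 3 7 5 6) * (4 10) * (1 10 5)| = 6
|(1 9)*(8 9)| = |(1 8 9)| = 3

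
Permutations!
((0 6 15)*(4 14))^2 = ((0 6 15)(4 14))^2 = (0 15 6)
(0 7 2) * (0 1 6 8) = (0 7 2 1 6 8) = [7, 6, 1, 3, 4, 5, 8, 2, 0]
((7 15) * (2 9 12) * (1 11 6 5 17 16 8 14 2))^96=(1 2 16 6 12 14 17 11 9 8 5)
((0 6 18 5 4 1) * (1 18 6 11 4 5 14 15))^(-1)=(0 1 15 14 18 4 11)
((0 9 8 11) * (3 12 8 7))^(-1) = (0 11 8 12 3 7 9)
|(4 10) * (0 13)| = |(0 13)(4 10)| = 2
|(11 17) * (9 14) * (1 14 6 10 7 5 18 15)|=|(1 14 9 6 10 7 5 18 15)(11 17)|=18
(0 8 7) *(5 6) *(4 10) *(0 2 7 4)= (0 8 4 10)(2 7)(5 6)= [8, 1, 7, 3, 10, 6, 5, 2, 4, 9, 0]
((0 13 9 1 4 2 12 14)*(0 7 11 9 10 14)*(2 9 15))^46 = (0 13 10 14 7 11 15 2 12)(1 4 9)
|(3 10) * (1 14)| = |(1 14)(3 10)| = 2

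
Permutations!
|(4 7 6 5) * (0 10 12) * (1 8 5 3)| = 21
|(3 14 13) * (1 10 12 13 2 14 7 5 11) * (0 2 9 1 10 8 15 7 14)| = 12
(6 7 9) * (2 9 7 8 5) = [0, 1, 9, 3, 4, 2, 8, 7, 5, 6] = (2 9 6 8 5)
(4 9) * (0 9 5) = [9, 1, 2, 3, 5, 0, 6, 7, 8, 4] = (0 9 4 5)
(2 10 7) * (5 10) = (2 5 10 7) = [0, 1, 5, 3, 4, 10, 6, 2, 8, 9, 7]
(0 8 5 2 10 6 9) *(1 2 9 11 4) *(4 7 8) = (0 4 1 2 10 6 11 7 8 5 9) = [4, 2, 10, 3, 1, 9, 11, 8, 5, 0, 6, 7]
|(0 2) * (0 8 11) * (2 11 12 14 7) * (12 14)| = |(0 11)(2 8 14 7)| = 4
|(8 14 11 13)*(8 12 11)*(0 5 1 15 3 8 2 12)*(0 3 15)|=21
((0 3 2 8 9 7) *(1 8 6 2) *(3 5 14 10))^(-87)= ((0 5 14 10 3 1 8 9 7)(2 6))^(-87)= (0 10 8)(1 7 14)(2 6)(3 9 5)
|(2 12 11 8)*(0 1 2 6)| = |(0 1 2 12 11 8 6)| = 7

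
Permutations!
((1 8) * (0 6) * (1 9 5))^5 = ((0 6)(1 8 9 5))^5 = (0 6)(1 8 9 5)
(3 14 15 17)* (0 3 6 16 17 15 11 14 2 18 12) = (0 3 2 18 12)(6 16 17)(11 14) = [3, 1, 18, 2, 4, 5, 16, 7, 8, 9, 10, 14, 0, 13, 11, 15, 17, 6, 12]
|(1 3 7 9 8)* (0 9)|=|(0 9 8 1 3 7)|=6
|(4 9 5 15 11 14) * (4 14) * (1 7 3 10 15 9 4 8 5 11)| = 20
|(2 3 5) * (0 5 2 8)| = |(0 5 8)(2 3)| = 6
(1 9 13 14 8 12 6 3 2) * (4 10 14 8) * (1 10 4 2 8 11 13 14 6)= (1 9 14 2 10 6 3 8 12)(11 13)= [0, 9, 10, 8, 4, 5, 3, 7, 12, 14, 6, 13, 1, 11, 2]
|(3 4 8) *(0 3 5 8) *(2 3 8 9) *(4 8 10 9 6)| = |(0 10 9 2 3 8 5 6 4)| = 9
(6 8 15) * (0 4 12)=[4, 1, 2, 3, 12, 5, 8, 7, 15, 9, 10, 11, 0, 13, 14, 6]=(0 4 12)(6 8 15)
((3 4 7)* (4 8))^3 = ((3 8 4 7))^3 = (3 7 4 8)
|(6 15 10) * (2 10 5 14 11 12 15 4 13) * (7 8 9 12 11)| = |(2 10 6 4 13)(5 14 7 8 9 12 15)| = 35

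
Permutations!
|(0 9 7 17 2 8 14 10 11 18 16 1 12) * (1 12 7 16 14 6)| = |(0 9 16 12)(1 7 17 2 8 6)(10 11 18 14)| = 12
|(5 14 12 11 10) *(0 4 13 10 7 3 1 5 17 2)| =42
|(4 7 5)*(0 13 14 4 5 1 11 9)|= |(0 13 14 4 7 1 11 9)|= 8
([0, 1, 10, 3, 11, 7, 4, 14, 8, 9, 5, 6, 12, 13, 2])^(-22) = (2 7 10 14 5)(4 6 11)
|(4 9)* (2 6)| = 2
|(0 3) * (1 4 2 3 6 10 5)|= |(0 6 10 5 1 4 2 3)|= 8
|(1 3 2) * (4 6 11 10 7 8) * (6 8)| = 12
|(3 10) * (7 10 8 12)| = |(3 8 12 7 10)| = 5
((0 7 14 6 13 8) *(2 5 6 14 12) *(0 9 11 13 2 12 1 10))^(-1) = (14)(0 10 1 7)(2 6 5)(8 13 11 9)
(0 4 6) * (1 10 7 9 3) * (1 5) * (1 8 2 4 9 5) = (0 9 3 1 10 7 5 8 2 4 6) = [9, 10, 4, 1, 6, 8, 0, 5, 2, 3, 7]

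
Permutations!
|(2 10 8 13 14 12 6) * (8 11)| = 8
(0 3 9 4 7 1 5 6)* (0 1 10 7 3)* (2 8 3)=(1 5 6)(2 8 3 9 4)(7 10)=[0, 5, 8, 9, 2, 6, 1, 10, 3, 4, 7]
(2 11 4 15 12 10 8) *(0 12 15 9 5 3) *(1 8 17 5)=[12, 8, 11, 0, 9, 3, 6, 7, 2, 1, 17, 4, 10, 13, 14, 15, 16, 5]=(0 12 10 17 5 3)(1 8 2 11 4 9)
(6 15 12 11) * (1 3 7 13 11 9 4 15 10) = (1 3 7 13 11 6 10)(4 15 12 9) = [0, 3, 2, 7, 15, 5, 10, 13, 8, 4, 1, 6, 9, 11, 14, 12]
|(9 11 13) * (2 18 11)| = 5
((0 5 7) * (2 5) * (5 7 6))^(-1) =(0 7 2)(5 6)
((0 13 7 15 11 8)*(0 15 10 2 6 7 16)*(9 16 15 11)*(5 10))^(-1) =(0 16 9 15 13)(2 10 5 7 6)(8 11)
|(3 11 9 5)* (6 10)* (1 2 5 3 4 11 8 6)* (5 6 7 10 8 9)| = |(1 2 6 8 7 10)(3 9)(4 11 5)| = 6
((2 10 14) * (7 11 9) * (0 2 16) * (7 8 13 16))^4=((0 2 10 14 7 11 9 8 13 16))^4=(0 7 13 10 9)(2 11 16 14 8)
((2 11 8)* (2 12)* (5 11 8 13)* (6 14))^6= ((2 8 12)(5 11 13)(6 14))^6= (14)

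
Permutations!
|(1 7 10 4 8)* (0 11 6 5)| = 20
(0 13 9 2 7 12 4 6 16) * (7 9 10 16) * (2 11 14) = (0 13 10 16)(2 9 11 14)(4 6 7 12) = [13, 1, 9, 3, 6, 5, 7, 12, 8, 11, 16, 14, 4, 10, 2, 15, 0]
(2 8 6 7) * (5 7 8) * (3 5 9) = (2 9 3 5 7)(6 8) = [0, 1, 9, 5, 4, 7, 8, 2, 6, 3]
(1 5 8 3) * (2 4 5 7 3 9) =(1 7 3)(2 4 5 8 9) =[0, 7, 4, 1, 5, 8, 6, 3, 9, 2]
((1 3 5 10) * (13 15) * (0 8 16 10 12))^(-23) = ((0 8 16 10 1 3 5 12)(13 15))^(-23) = (0 8 16 10 1 3 5 12)(13 15)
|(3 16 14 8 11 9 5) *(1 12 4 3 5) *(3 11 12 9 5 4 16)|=12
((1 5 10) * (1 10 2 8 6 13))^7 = (1 5 2 8 6 13) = ((1 5 2 8 6 13))^7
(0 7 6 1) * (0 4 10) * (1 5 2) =(0 7 6 5 2 1 4 10) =[7, 4, 1, 3, 10, 2, 5, 6, 8, 9, 0]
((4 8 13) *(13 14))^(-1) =(4 13 14 8)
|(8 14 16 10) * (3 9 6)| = |(3 9 6)(8 14 16 10)| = 12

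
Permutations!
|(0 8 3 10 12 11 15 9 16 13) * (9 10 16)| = |(0 8 3 16 13)(10 12 11 15)| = 20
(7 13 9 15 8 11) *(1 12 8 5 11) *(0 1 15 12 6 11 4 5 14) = (0 1 6 11 7 13 9 12 8 15 14)(4 5) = [1, 6, 2, 3, 5, 4, 11, 13, 15, 12, 10, 7, 8, 9, 0, 14]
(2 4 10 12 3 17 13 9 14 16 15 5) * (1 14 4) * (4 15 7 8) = (1 14 16 7 8 4 10 12 3 17 13 9 15 5 2) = [0, 14, 1, 17, 10, 2, 6, 8, 4, 15, 12, 11, 3, 9, 16, 5, 7, 13]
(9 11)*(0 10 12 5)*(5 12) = (12)(0 10 5)(9 11) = [10, 1, 2, 3, 4, 0, 6, 7, 8, 11, 5, 9, 12]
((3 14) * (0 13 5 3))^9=((0 13 5 3 14))^9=(0 14 3 5 13)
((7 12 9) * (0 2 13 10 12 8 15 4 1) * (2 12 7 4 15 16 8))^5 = (2 13 10 7)(8 16)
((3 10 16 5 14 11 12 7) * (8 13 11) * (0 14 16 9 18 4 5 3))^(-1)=((0 14 8 13 11 12 7)(3 10 9 18 4 5 16))^(-1)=(0 7 12 11 13 8 14)(3 16 5 4 18 9 10)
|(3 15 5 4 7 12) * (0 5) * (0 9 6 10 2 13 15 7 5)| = |(2 13 15 9 6 10)(3 7 12)(4 5)| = 6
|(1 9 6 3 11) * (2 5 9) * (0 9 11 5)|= 8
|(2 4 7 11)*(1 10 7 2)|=|(1 10 7 11)(2 4)|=4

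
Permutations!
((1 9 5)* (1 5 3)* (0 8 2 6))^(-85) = (0 6 2 8)(1 3 9)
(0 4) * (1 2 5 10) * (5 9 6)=(0 4)(1 2 9 6 5 10)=[4, 2, 9, 3, 0, 10, 5, 7, 8, 6, 1]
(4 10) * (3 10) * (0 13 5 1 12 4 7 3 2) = (0 13 5 1 12 4 2)(3 10 7) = [13, 12, 0, 10, 2, 1, 6, 3, 8, 9, 7, 11, 4, 5]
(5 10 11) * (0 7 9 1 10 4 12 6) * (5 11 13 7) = (0 5 4 12 6)(1 10 13 7 9) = [5, 10, 2, 3, 12, 4, 0, 9, 8, 1, 13, 11, 6, 7]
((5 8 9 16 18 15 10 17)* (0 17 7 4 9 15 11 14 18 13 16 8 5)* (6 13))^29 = ((0 17)(4 9 8 15 10 7)(6 13 16)(11 14 18))^29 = (0 17)(4 7 10 15 8 9)(6 16 13)(11 18 14)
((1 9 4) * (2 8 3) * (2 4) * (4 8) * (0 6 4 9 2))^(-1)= ((0 6 4 1 2 9)(3 8))^(-1)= (0 9 2 1 4 6)(3 8)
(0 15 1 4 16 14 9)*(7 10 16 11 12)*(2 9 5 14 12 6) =(0 15 1 4 11 6 2 9)(5 14)(7 10 16 12) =[15, 4, 9, 3, 11, 14, 2, 10, 8, 0, 16, 6, 7, 13, 5, 1, 12]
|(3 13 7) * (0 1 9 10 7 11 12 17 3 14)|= |(0 1 9 10 7 14)(3 13 11 12 17)|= 30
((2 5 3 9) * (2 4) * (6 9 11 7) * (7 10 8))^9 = ((2 5 3 11 10 8 7 6 9 4))^9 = (2 4 9 6 7 8 10 11 3 5)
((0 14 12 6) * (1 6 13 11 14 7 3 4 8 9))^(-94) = (0 3 8 1)(4 9 6 7)(11 12)(13 14)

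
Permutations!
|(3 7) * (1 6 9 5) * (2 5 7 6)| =|(1 2 5)(3 6 9 7)| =12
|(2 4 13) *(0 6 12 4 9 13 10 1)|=|(0 6 12 4 10 1)(2 9 13)|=6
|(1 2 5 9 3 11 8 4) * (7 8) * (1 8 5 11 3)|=|(1 2 11 7 5 9)(4 8)|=6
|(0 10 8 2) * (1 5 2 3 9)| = |(0 10 8 3 9 1 5 2)| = 8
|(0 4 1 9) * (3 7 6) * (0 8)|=|(0 4 1 9 8)(3 7 6)|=15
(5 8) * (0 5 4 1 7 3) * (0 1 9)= (0 5 8 4 9)(1 7 3)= [5, 7, 2, 1, 9, 8, 6, 3, 4, 0]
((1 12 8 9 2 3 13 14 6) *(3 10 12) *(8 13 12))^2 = ((1 3 12 13 14 6)(2 10 8 9))^2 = (1 12 14)(2 8)(3 13 6)(9 10)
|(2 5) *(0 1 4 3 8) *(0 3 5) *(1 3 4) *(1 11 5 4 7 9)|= |(0 3 8 7 9 1 11 5 2)|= 9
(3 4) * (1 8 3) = [0, 8, 2, 4, 1, 5, 6, 7, 3] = (1 8 3 4)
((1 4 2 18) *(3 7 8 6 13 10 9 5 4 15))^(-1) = ((1 15 3 7 8 6 13 10 9 5 4 2 18))^(-1) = (1 18 2 4 5 9 10 13 6 8 7 3 15)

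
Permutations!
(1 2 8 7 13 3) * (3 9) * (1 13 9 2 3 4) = (1 3 13 2 8 7 9 4) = [0, 3, 8, 13, 1, 5, 6, 9, 7, 4, 10, 11, 12, 2]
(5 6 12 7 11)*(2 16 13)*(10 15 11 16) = (2 10 15 11 5 6 12 7 16 13) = [0, 1, 10, 3, 4, 6, 12, 16, 8, 9, 15, 5, 7, 2, 14, 11, 13]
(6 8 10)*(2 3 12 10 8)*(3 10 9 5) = (2 10 6)(3 12 9 5) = [0, 1, 10, 12, 4, 3, 2, 7, 8, 5, 6, 11, 9]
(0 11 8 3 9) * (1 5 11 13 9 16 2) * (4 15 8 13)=[4, 5, 1, 16, 15, 11, 6, 7, 3, 0, 10, 13, 12, 9, 14, 8, 2]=(0 4 15 8 3 16 2 1 5 11 13 9)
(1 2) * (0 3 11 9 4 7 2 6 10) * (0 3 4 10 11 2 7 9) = (0 4 9 10 3 2 1 6 11) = [4, 6, 1, 2, 9, 5, 11, 7, 8, 10, 3, 0]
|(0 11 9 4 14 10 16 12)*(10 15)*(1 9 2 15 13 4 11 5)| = 30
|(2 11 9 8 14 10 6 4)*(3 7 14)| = |(2 11 9 8 3 7 14 10 6 4)| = 10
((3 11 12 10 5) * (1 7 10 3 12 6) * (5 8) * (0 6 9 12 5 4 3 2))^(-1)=(0 2 12 9 11 3 4 8 10 7 1 6)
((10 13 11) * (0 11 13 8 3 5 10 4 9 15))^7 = (0 4 15 11 9)(3 8 10 5)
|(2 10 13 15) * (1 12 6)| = |(1 12 6)(2 10 13 15)| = 12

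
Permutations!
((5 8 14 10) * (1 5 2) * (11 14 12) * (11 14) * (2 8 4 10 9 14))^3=(1 10 2 4 12 5 8)(9 14)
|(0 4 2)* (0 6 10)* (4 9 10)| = |(0 9 10)(2 6 4)| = 3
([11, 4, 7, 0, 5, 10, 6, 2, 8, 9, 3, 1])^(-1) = [3, 11, 7, 10, 1, 4, 6, 2, 8, 9, 5, 0]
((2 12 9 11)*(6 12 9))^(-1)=(2 11 9)(6 12)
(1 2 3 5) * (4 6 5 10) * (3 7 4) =[0, 2, 7, 10, 6, 1, 5, 4, 8, 9, 3] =(1 2 7 4 6 5)(3 10)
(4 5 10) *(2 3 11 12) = (2 3 11 12)(4 5 10) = [0, 1, 3, 11, 5, 10, 6, 7, 8, 9, 4, 12, 2]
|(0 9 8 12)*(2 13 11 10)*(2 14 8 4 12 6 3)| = 8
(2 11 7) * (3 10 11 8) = (2 8 3 10 11 7) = [0, 1, 8, 10, 4, 5, 6, 2, 3, 9, 11, 7]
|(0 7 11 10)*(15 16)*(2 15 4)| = 4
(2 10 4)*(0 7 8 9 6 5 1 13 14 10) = (0 7 8 9 6 5 1 13 14 10 4 2) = [7, 13, 0, 3, 2, 1, 5, 8, 9, 6, 4, 11, 12, 14, 10]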